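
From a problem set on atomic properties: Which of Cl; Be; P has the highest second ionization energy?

The second ionization energy removes an electron from the +1 ion. For each element: Cl⁺ still has 6 valence electrons; Be⁺ still has 1 valence electron; P⁺ still has 4 valence electrons.
All are still removing valence electrons, so compare the +1 ions as you would atoms: IE_2 generally rises across a period (higher Z_eff) and falls down a group (larger shell), subject to the usual subshell exceptions.
Valence configurations: Cl⁺ [Ne]3s²3p⁴, Be⁺ [He]2s¹, P⁺ [Ne]3s²3p².
Tabulated IE_2 (kJ/mol): Cl 2298, Be 1757, P 1907.
Overall IE_2 order: Be < P < Cl.

Cl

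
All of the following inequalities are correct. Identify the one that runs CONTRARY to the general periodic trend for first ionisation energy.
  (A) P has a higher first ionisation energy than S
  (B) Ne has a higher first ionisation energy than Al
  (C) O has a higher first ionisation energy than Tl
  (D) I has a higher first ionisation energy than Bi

(A)

The general trend: first ionisation energy increases across a period and decreases down a group.
(A) P (period 3, group 15) vs S (period 3, group 16): the stated order contradicts the simple trend.
(B) Ne (period 2, group 18) vs Al (period 3, group 13): the stated order agrees with the simple trend.
(C) O (period 2, group 16) vs Tl (period 6, group 13): the stated order agrees with the simple trend.
(D) I (period 5, group 17) vs Bi (period 6, group 15): the stated order agrees with the simple trend.
The exception is (A): S (3p⁴) ionizes more easily than half-filled P (3p³) because the paired 3p electron in S is pushed out by e⁻–e⁻ repulsion.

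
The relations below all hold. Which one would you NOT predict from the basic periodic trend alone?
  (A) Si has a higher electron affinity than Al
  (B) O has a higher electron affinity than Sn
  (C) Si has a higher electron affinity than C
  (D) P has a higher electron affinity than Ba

(C)

The general trend: electron affinity increases across a period and decreases down a group.
(A) Si (period 3, group 14) vs Al (period 3, group 13): the stated order agrees with the simple trend.
(B) O (period 2, group 16) vs Sn (period 5, group 14): the stated order agrees with the simple trend.
(C) Si (period 3, group 14) vs C (period 2, group 14): the stated order contradicts the simple trend.
(D) P (period 3, group 15) vs Ba (period 6, group 2): the stated order agrees with the simple trend.
The exception is (C): Si's larger, more diffuse 3p orbitals accept an added electron slightly more readily than C's compact 2p.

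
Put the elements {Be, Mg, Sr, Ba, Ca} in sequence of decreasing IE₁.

Be is in period 2, group 2; Mg is in period 3, group 2; Ca is in period 4, group 2; Sr is in period 5, group 2; Ba is in period 6, group 2.
Removing the outermost electron gets harder across a period and easier down a group.
All are in group 2, so first ionization energy increases up the group.
So from highest to lowest: Be > Mg > Ca > Sr > Ba.

Be, Mg, Ca, Sr, Ba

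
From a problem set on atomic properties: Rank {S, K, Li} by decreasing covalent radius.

Li is in period 2, group 1; S is in period 3, group 16; K is in period 4, group 1.
Radius decreases left→right (rising Z_eff, same n) and increases top→bottom (higher n).
These span different periods and groups, so the two trends combine.
Li > S: period and group pull opposite ways; the across-period shift dominates (133 vs 103 pm).
K > Li: K sits below Li in group 1, so the down-group effect alone puts K larger.
For reference (pm): Li 133, S 103, K 196.
So from largest to smallest: K > Li > S.

K > Li > S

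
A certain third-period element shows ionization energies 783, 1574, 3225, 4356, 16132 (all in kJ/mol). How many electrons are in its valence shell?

Look for the largest jump between consecutive ionization energies: IE5/IE4 ≈ 3.7, far larger than any earlier ratio.
That jump marks the point where a core electron is being removed. So the atom has 4 valence electrons.

4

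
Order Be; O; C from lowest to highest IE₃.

C < O < Be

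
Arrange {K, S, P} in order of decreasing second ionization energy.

After 1 electron has been removed, what remains? K⁺ is the bare [Ar] core; S⁺ still has 5 valence electrons; P⁺ still has 4 valence electrons.
Breaking into a closed-shell core is much more expensive than removing a leftover valence electron — K has the largest IE_2 here.
Valence configurations: S⁺ [Ne]3s²3p³, P⁺ [Ne]3s²3p².
Approximate IE_2 values (kJ/mol): K 3052, S 2252, P 1907.
So the second ionization energies run P < S < K.

K, S, P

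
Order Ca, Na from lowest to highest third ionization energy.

IE_3 is the cost of taking one more electron from the +2 cation: Ca²⁺ is the bare [Ar] core; Na²⁺ is already 1 electron into the core.
All of these are removing an electron from a noble-gas core or deeper; the smaller core (lower principal quantum number) is held far more tightly, and within a period the higher nuclear charge binds the same core more tightly.
Tabulated IE_3 (kJ/mol): Ca 4912, Na 6910.
Hence IE_3: Ca < Na.

Ca < Na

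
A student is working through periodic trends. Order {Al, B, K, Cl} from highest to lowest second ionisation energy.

K > B > Cl > Al

Consider each +1 ion: Al⁺ still has 2 valence electrons; B⁺ still has 2 valence electrons; K⁺ is the bare [Ar] core; Cl⁺ still has 6 valence electrons.
Core electrons are held far more tightly than valence electrons, so K tops the IE_2 order.
Valence configurations: Al⁺ [Ne]3s², B⁺ [He]2s², Cl⁺ [Ne]3s²3p⁴.
Approximate IE_2 values (kJ/mol): Al 1817, B 2427, K 3052, Cl 2298.
Putting it together, IE_2: Al < Cl < B < K.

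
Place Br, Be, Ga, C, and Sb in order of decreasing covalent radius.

Be is in period 2, group 2; C is in period 2, group 14; Ga is in period 4, group 13; Br is in period 4, group 17; Sb is in period 5, group 15.
Across a period the added protons contract the valence shell; down a group each new principal shell makes the atom larger.
Here both period and group differ, so the two effects have to be weighed against each other.
Be > C: both are in period 2; the period trend gives Be the larger value.
Br > Be: period and group pull opposite ways; the down-group shift dominates (114 vs 102 pm).
Ga > Br: both are in period 4; the period trend gives Ga the larger value.
Sb > Ga: the two effects oppose for this pair; the down-group effect wins (140 vs 124 pm).
For reference (pm): Be 102, C 75, Ga 124, Br 114, Sb 140.
So from largest to smallest: Sb > Ga > Br > Be > C.

Sb > Ga > Br > Be > C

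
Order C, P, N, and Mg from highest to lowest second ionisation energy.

N > C > P > Mg

IE_2 is the cost of taking one more electron from the +1 cation: C⁺ still has 3 valence electrons; P⁺ still has 4 valence electrons; N⁺ still has 4 valence electrons; Mg⁺ still has 1 valence electron.
All are still removing valence electrons, so compare the +1 ions as you would atoms: IE_2 generally rises across a period (higher Z_eff) and falls down a group (larger shell), subject to the usual subshell exceptions.
Valence configurations: C⁺ [He]2s²2p¹, P⁺ [Ne]3s²3p², N⁺ [He]2s²2p², Mg⁺ [Ne]3s¹.
Tabulated IE_2 (kJ/mol): C 2353, P 1907, N 2856, Mg 1451.
Putting it together, IE_2: Mg < P < C < N.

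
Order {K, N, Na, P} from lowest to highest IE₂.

The second ionization energy removes an electron from the +1 ion. For each element: K⁺ is the bare [Ar] core; N⁺ still has 4 valence electrons; Na⁺ is the bare [Ne] core; P⁺ still has 4 valence electrons.
Pulling an electron out of a noble-gas core costs far more than removing a remaining valence electron, so K and Na sit at the high end of IE_2.
Valence configurations: N⁺ [He]2s²2p², P⁺ [Ne]3s²3p².
Approximate IE_2 values (kJ/mol): K 3052, N 2856, Na 4562, P 1907.
Putting it together, IE_2: P < N < K < Na.

P < N < K < Na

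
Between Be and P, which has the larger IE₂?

IE_2 is the cost of taking one more electron from the +1 cation: Be⁺ still has 1 valence electron; P⁺ still has 4 valence electrons.
All are still removing valence electrons, so compare the +1 ions as you would atoms: IE_2 generally rises across a period (higher Z_eff) and falls down a group (larger shell), subject to the usual subshell exceptions.
Valence configurations: Be⁺ [He]2s¹, P⁺ [Ne]3s²3p².
The numbers (kJ/mol): Be 1757, P 1907.
Hence IE_2: Be < P.

P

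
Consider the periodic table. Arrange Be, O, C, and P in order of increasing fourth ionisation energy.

P, C, O, Be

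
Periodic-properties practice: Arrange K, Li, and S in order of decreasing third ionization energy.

The third ionization energy removes an electron from the +2 ion. For each element: K²⁺ is already 1 electron into the core; Li²⁺ is already 1 electron into the core; S²⁺ still has 4 valence electrons.
Core electrons are held far more tightly than valence electrons, so K and Li top the IE_3 order.
The numbers (kJ/mol): K 4420, Li 11815, S 3357.
Hence IE_3: S < K < Li.

Li, K, S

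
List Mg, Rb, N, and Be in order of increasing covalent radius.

N, Be, Mg, Rb

Be is in period 2, group 2; N is in period 2, group 15; Mg is in period 3, group 2; Rb is in period 5, group 1.
Across a period the added protons contract the valence shell; down a group each new principal shell makes the atom larger.
These span different periods and groups, so the two trends combine.
Be > N: Be lies to the left of N in period 2, so the across-period effect alone puts Be larger.
Mg > Be: Mg sits below Be in group 2, so the down-group effect alone puts Mg larger.
Rb > Mg: relative to Mg, both the across-period and down-group shifts push Rb's atomic radius up.
Approximate values (pm): Be 102, N 71, Mg 139, Rb 210.
So from smallest to largest: N < Be < Mg < Rb.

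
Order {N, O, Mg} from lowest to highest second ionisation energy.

Consider each +1 ion: N⁺ still has 4 valence electrons; O⁺ still has 5 valence electrons; Mg⁺ still has 1 valence electron.
All are still removing valence electrons, so compare the +1 ions as you would atoms: IE_2 generally rises across a period (higher Z_eff) and falls down a group (larger shell), subject to the usual subshell exceptions.
Valence configurations: N⁺ [He]2s²2p², O⁺ [He]2s²2p³, Mg⁺ [Ne]3s¹.
Approximate IE_2 values (kJ/mol): N 2856, O 3388, Mg 1451.
So the second ionization energies run Mg < N < O.

Mg < N < O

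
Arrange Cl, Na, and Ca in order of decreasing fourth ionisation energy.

Na, Ca, Cl

IE_4 is the cost of taking one more electron from the +3 cation: Cl³⁺ still has 4 valence electrons; Na³⁺ is already 2 electrons into the core; Ca³⁺ is already 1 electron into the core.
Pulling an electron out of a noble-gas core costs far more than removing a remaining valence electron, so Ca and Na sit at the high end of IE_4.
Approximate IE_4 values (kJ/mol): Cl 5159, Na 9543, Ca 6491.
Overall IE_4 order: Cl < Ca < Na.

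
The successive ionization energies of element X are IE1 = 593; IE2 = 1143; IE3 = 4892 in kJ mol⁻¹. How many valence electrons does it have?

2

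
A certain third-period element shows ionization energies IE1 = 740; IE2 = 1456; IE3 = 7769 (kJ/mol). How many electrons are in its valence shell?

2

Look for the largest jump between consecutive ionization energies: IE3/IE2 ≈ 5.3, far larger than any earlier ratio.
That jump marks the point where a core electron is being removed. So the atom has 2 valence electrons.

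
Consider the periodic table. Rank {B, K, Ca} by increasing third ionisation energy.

B, K, Ca

IE_3 is the cost of taking one more electron from the +2 cation: B²⁺ still has 1 valence electron; K²⁺ is already 1 electron into the core; Ca²⁺ is the bare [Ar] core.
Core electrons are held far more tightly than valence electrons, so K and Ca top the IE_3 order.
Approximate IE_3 values (kJ/mol): B 3660, K 4420, Ca 4912.
So the third ionization energies run B < K < Ca.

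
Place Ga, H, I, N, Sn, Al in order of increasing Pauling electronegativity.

Al < Ga < Sn < H < I < N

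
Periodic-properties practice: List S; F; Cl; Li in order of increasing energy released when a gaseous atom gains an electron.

Li, S, F, Cl

Adding an electron releases more energy for atoms nearer the top right (short of the noble gases).
These span different periods and groups, so the two trends combine.
S > Li: period and group pull opposite ways; the across-period shift dominates (200 vs 60 kJ/mol).
F > S: relative to S, both the across-period and down-group shifts push F's electron affinity up.
Cl > F: this pair runs against the simple trend — see the exception note.
Note the exception: Cl has a higher electron affinity than F, contrary to the simple trend — F's small 2p subshell makes the incoming electron feel strong e⁻–e⁻ repulsion, so Cl actually releases more energy on gaining an electron.
For reference (kJ/mol): Li 60, F 328, S 200, Cl 349.
So from lowest to highest: Li < S < F < Cl.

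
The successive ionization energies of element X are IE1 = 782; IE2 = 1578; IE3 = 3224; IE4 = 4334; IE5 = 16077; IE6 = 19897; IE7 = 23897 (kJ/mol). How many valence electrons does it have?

Look for the largest jump between consecutive ionization energies: IE5/IE4 ≈ 3.7, far larger than any earlier ratio.
That jump marks the point where a core electron is being removed. So the atom has 4 valence electrons.

4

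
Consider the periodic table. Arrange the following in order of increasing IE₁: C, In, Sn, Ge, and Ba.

Ba, In, Sn, Ge, C

C is in period 2, group 14; Ge is in period 4, group 14; In is in period 5, group 13; Sn is in period 5, group 14; Ba is in period 6, group 2.
Across a period the outer electron is held more tightly (higher IE₁); down a group it sits in a higher shell, more shielded, and comes off more easily.
Here both period and group differ, so the two effects have to be weighed against each other.
In > Ba: relative to Ba, both the across-period and down-group shifts push In's first ionization energy up.
Sn > In: both are in period 5; the period trend gives Sn the larger value.
Ge > Sn: Ge sits above Sn in group 14, so the down-group effect alone puts Ge higher.
C > Ge: they share group 14; the group trend gives C the larger value.
For reference (kJ/mol): C 1086, Ge 762, In 558, Sn 709, Ba 503.
So from lowest to highest: Ba < In < Sn < Ge < C.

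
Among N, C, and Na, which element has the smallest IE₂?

C

IE_2 is the cost of taking one more electron from the +1 cation: N⁺ still has 4 valence electrons; C⁺ still has 3 valence electrons; Na⁺ is the bare [Ne] core.
Pulling an electron out of a noble-gas core costs far more than removing a remaining valence electron, so Na sits at the high end of IE_2.
Valence configurations: N⁺ [He]2s²2p², C⁺ [He]2s²2p¹.
Approximate IE_2 values (kJ/mol): N 2856, C 2353, Na 4562.
Putting it together, IE_2: C < N < Na.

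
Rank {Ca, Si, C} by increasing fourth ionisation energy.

IE_4 is the cost of taking one more electron from the +3 cation: Ca³⁺ is already 1 electron into the core; Si³⁺ still has 1 valence electron; C³⁺ still has 1 valence electron.
Pulling an electron out of a noble-gas core costs far more than removing a remaining valence electron, so Ca sits at the high end of IE_4.
Valence configurations: Si³⁺ [Ne]3s¹, C³⁺ [He]2s¹.
The numbers (kJ/mol): Ca 6491, Si 4356, C 6223.
Hence IE_4: Si < C < Ca.

Si < C < Ca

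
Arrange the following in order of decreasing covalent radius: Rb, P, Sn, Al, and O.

Across a period the added protons contract the valence shell; down a group each new principal shell makes the atom larger.
Here both period and group differ, so the two effects have to be weighed against each other.
P > O: both effects reinforce here, so P is clearly the larger of the two.
Al > P: both are in period 3; the period trend gives Al the larger value.
Sn > Al: period and group pull opposite ways; the down-group shift dominates (140 vs 126 pm).
Rb > Sn: both are in period 5; the period trend gives Rb the larger value.
Tabulated atomic radius (pm): O 63, Al 126, P 111, Rb 210, Sn 140.
So from largest to smallest: Rb > Sn > Al > P > O.

Rb, Sn, Al, P, O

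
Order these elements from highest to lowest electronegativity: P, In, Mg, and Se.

Mg is in period 3, group 2; P is in period 3, group 15; Se is in period 4, group 16; In is in period 5, group 13.
Electronegativity increases across a period and decreases down a group, tracking effective nuclear charge and atomic size.
Here both period and group differ, so the two effects have to be weighed against each other.
In > Mg: period and group pull opposite ways; the across-period shift dominates (1.78 vs 1.31).
P > In: both effects reinforce here, so P is clearly the higher of the two.
Se > P: the two effects oppose for this pair; the across-period effect wins (2.55 vs 2.19).
Tabulated electronegativity (Pauling): Mg 1.31, P 2.19, Se 2.55, In 1.78.
So from highest to lowest: Se > P > In > Mg.

Se, P, In, Mg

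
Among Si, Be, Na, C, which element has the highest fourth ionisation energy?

Be

IE_4 is the cost of taking one more electron from the +3 cation: Si³⁺ still has 1 valence electron; Be³⁺ is already 1 electron into the core; Na³⁺ is already 2 electrons into the core; C³⁺ still has 1 valence electron.
Breaking into a closed-shell core is much more expensive than removing a leftover valence electron — Na and Be have the largest IE_4 here.
Valence configurations: Si³⁺ [Ne]3s¹, C³⁺ [He]2s¹.
Approximate IE_4 values (kJ/mol): Si 4356, Be 21007, Na 9543, C 6223.
Overall IE_4 order: Si < C < Na < Be.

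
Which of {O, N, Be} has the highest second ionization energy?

Consider each +1 ion: O⁺ still has 5 valence electrons; N⁺ still has 4 valence electrons; Be⁺ still has 1 valence electron.
All are still removing valence electrons, so compare the +1 ions as you would atoms: IE_2 generally rises across a period (higher Z_eff) and falls down a group (larger shell), subject to the usual subshell exceptions.
Valence configurations: O⁺ [He]2s²2p³, N⁺ [He]2s²2p², Be⁺ [He]2s¹.
Approximate IE_2 values (kJ/mol): O 3388, N 2856, Be 1757.
Overall IE_2 order: Be < N < O.

O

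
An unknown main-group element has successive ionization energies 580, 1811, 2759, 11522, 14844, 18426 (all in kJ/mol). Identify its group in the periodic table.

Group 13

Look for the largest jump between consecutive ionization energies: IE4/IE3 ≈ 4.2, far larger than any earlier ratio.
That jump marks the point where a core electron is being removed. So the atom has 3 valence electrons.
A main-group element with 3 valence electrons is in group 13.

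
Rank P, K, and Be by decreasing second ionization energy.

K > P > Be

Consider each +1 ion: P⁺ still has 4 valence electrons; K⁺ is the bare [Ar] core; Be⁺ still has 1 valence electron.
Pulling an electron out of a noble-gas core costs far more than removing a remaining valence electron, so K sits at the high end of IE_2.
Valence configurations: P⁺ [Ne]3s²3p², Be⁺ [He]2s¹.
Approximate IE_2 values (kJ/mol): P 1907, K 3052, Be 1757.
Putting it together, IE_2: Be < P < K.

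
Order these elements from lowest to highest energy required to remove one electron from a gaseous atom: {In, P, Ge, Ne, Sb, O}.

In < Ge < Sb < P < O < Ne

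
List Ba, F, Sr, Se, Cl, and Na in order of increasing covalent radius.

F < Cl < Se < Na < Sr < Ba

F is in period 2, group 17; Na is in period 3, group 1; Cl is in period 3, group 17; Se is in period 4, group 16; Sr is in period 5, group 2; Ba is in period 6, group 2.
Atomic radius shrinks across a period as nuclear charge pulls the same shell inward, and grows down a group as new shells are added.
Here both period and group differ, so the two effects have to be weighed against each other.
Cl > F: they share group 17; the group trend gives Cl the larger value.
Se > Cl: both effects reinforce here, so Se is clearly the larger of the two.
Na > Se: the two effects oppose for this pair; the across-period effect wins (155 vs 116 pm).
Sr > Na: period and group pull opposite ways; the down-group shift dominates (185 vs 155 pm).
Ba > Sr: Ba sits below Sr in group 2, so the down-group effect alone puts Ba larger.
Tabulated atomic radius (pm): F 64, Na 155, Cl 99, Se 116, Sr 185, Ba 196.
So from smallest to largest: F < Cl < Se < Na < Sr < Ba.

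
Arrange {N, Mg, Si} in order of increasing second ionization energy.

Consider each +1 ion: N⁺ still has 4 valence electrons; Mg⁺ still has 1 valence electron; Si⁺ still has 3 valence electrons.
All are still removing valence electrons, so compare the +1 ions as you would atoms: IE_2 generally rises across a period (higher Z_eff) and falls down a group (larger shell), subject to the usual subshell exceptions.
Valence configurations: N⁺ [He]2s²2p², Mg⁺ [Ne]3s¹, Si⁺ [Ne]3s²3p¹.
The numbers (kJ/mol): N 2856, Mg 1451, Si 1577.
Putting it together, IE_2: Mg < Si < N.

Mg < Si < N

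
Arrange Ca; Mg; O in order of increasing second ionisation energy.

Ca < Mg < O

The second ionization energy removes an electron from the +1 ion. For each element: Ca⁺ still has 1 valence electron; Mg⁺ still has 1 valence electron; O⁺ still has 5 valence electrons.
All are still removing valence electrons, so compare the +1 ions as you would atoms: IE_2 generally rises across a period (higher Z_eff) and falls down a group (larger shell), subject to the usual subshell exceptions.
Valence configurations: Ca⁺ [Ar]4s¹, Mg⁺ [Ne]3s¹, O⁺ [He]2s²2p³.
The numbers (kJ/mol): Ca 1145, Mg 1451, O 3388.
Putting it together, IE_2: Ca < Mg < O.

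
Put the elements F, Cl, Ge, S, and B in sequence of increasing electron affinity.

B < Ge < S < F < Cl

Electron affinity generally becomes more exothermic across a period toward the halogens and less exothermic down a group.
These span different periods and groups, so the two trends combine.
Ge > B: the two effects oppose for this pair; the across-period effect wins (119 vs 27 kJ/mol).
S > Ge: both effects reinforce here, so S is clearly the higher of the two.
F > S: both effects reinforce here, so F is clearly the higher of the two.
Cl > F: this pair runs against the simple trend — see the exception note.
Note the exception: Cl has a higher electron affinity than F, contrary to the simple trend — F's small 2p subshell makes the incoming electron feel strong e⁻–e⁻ repulsion, so Cl actually releases more energy on gaining an electron.
Approximate values (kJ/mol): B 27, F 328, S 200, Cl 349, Ge 119.
So from lowest to highest: B < Ge < S < F < Cl.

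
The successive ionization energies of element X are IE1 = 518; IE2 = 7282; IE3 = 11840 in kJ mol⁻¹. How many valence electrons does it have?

Look for the largest jump between consecutive ionization energies: IE2/IE1 ≈ 14.1, far larger than any earlier ratio.
That jump marks the point where a core electron is being removed. So the atom has 1 valence electron.

1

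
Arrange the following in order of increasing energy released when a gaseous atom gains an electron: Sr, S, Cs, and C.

Sr, Cs, C, S

C is in period 2, group 14; S is in period 3, group 16; Sr is in period 5, group 2; Cs is in period 6, group 1.
Atoms with high Z_eff and room in the valence shell (especially the halogens) have the most exothermic electron affinities.
Neither a single period nor a single group — weigh both effects.
Cs > Sr: this pair runs against the simple trend — see the exception note.
C > Cs: both effects reinforce here, so C is clearly the higher of the two.
S > C: period and group pull opposite ways; the across-period shift dominates (200 vs 122 kJ/mol).
Note the exception: Cs has a higher electron affinity than Sr, contrary to the simple trend — adding an electron to Sr (ns²) has to open a new, higher-energy np subshell, which is unfavourable.
Approximate values (kJ/mol): C 122, S 200, Sr 5, Cs 46.
So from lowest to highest: Sr < Cs < C < S.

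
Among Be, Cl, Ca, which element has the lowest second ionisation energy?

Ca

The second ionization energy removes an electron from the +1 ion. For each element: Be⁺ still has 1 valence electron; Cl⁺ still has 6 valence electrons; Ca⁺ still has 1 valence electron.
All are still removing valence electrons, so compare the +1 ions as you would atoms: IE_2 generally rises across a period (higher Z_eff) and falls down a group (larger shell), subject to the usual subshell exceptions.
Valence configurations: Be⁺ [He]2s¹, Cl⁺ [Ne]3s²3p⁴, Ca⁺ [Ar]4s¹.
Approximate IE_2 values (kJ/mol): Be 1757, Cl 2298, Ca 1145.
Putting it together, IE_2: Ca < Be < Cl.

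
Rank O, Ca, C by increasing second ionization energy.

Ca < C < O

After 1 electron has been removed, what remains? O⁺ still has 5 valence electrons; Ca⁺ still has 1 valence electron; C⁺ still has 3 valence electrons.
All are still removing valence electrons, so compare the +1 ions as you would atoms: IE_2 generally rises across a period (higher Z_eff) and falls down a group (larger shell), subject to the usual subshell exceptions.
Valence configurations: O⁺ [He]2s²2p³, Ca⁺ [Ar]4s¹, C⁺ [He]2s²2p¹.
Approximate IE_2 values (kJ/mol): O 3388, Ca 1145, C 2353.
Putting it together, IE_2: Ca < C < O.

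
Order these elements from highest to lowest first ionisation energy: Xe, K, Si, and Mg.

Mg is in period 3, group 2; Si is in period 3, group 14; K is in period 4, group 1; Xe is in period 5, group 18.
First ionization energy rises across a period (greater Z_eff holds electrons more tightly) and falls down a group (valence electrons are farther from the nucleus).
Neither a single period nor a single group — weigh both effects.
Mg > K: relative to K, both the across-period and down-group shifts push Mg's first ionization energy up.
Si > Mg: Si lies to the right of Mg in period 3, so the across-period effect alone puts Si higher.
Xe > Si: the two effects oppose for this pair; the across-period effect wins (1170 vs 786 kJ/mol).
Approximate values (kJ/mol): Mg 738, Si 786, K 419, Xe 1170.
So from highest to lowest: Xe > Si > Mg > K.

Xe > Si > Mg > K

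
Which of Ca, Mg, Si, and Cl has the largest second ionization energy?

Cl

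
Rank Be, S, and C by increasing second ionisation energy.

Be < S < C

Consider each +1 ion: Be⁺ still has 1 valence electron; S⁺ still has 5 valence electrons; C⁺ still has 3 valence electrons.
All are still removing valence electrons, so compare the +1 ions as you would atoms: IE_2 generally rises across a period (higher Z_eff) and falls down a group (larger shell), subject to the usual subshell exceptions.
Valence configurations: Be⁺ [He]2s¹, S⁺ [Ne]3s²3p³, C⁺ [He]2s²2p¹.
Tabulated IE_2 (kJ/mol): Be 1757, S 2252, C 2353.
Overall IE_2 order: Be < S < C.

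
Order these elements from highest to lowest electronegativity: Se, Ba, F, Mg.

F > Se > Mg > Ba

F is in period 2, group 17; Mg is in period 3, group 2; Se is in period 4, group 16; Ba is in period 6, group 2.
Electronegativity increases across a period and decreases down a group, tracking effective nuclear charge and atomic size.
These span different periods and groups, so the two trends combine.
Mg > Ba: Mg sits above Ba in group 2, so the down-group effect alone puts Mg higher.
Se > Mg: period and group pull opposite ways; the across-period shift dominates (2.55 vs 1.31).
F > Se: relative to Se, both the across-period and down-group shifts push F's electronegativity up.
For reference (Pauling): F 3.98, Mg 1.31, Se 2.55, Ba 0.89.
So from highest to lowest: F > Se > Mg > Ba.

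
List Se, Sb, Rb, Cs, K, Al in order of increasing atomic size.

Se < Al < Sb < K < Rb < Cs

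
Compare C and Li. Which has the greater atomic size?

Li

Across a period the added protons contract the valence shell; down a group each new principal shell makes the atom larger.
All lie in period 2, so atomic radius increases right to left.
So Li has the greater atomic size (Li > C).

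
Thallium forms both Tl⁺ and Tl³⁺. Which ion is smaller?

Tl³⁺

Both ions have Z = 81 protons, but Tl³⁺ has lost more electrons, so its remaining electrons feel a larger effective nuclear charge per electron and are pulled in more tightly.
Higher positive charge → smaller ion, so Tl⁺ > Tl³⁺.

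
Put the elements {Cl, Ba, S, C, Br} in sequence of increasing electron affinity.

Ba, C, S, Br, Cl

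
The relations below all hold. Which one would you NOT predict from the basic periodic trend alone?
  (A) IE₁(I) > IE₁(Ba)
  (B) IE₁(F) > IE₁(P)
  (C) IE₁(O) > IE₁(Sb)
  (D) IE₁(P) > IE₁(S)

The general trend: IE₁ increases across a period and decreases down a group.
(A) I (period 5, group 17) vs Ba (period 6, group 2): the stated order agrees with the simple trend.
(B) F (period 2, group 17) vs P (period 3, group 15): the stated order agrees with the simple trend.
(C) O (period 2, group 16) vs Sb (period 5, group 15): the stated order agrees with the simple trend.
(D) P (period 3, group 15) vs S (period 3, group 16): the stated order contradicts the simple trend.
The exception is (D): S (3p⁴) ionizes more easily than half-filled P (3p³) because the paired 3p electron in S is pushed out by e⁻–e⁻ repulsion.

(D)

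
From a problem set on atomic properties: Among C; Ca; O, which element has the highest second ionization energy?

O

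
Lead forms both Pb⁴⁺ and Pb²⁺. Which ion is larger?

Pb²⁺

Both ions have Z = 82 protons, but Pb⁴⁺ has lost more electrons, so its remaining electrons feel a larger effective nuclear charge per electron and are pulled in more tightly.
Higher positive charge → smaller ion, so Pb²⁺ > Pb⁴⁺.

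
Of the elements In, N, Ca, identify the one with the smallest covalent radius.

N is in period 2, group 15; Ca is in period 4, group 2; In is in period 5, group 13.
Moving right in a period, electrons are added to the same shell under a stronger nuclear pull, so atoms get smaller; moving down, a new shell is opened and atoms get larger.
Neither a single period nor a single group — weigh both effects.
In > N: relative to N, both the across-period and down-group shifts push In's atomic radius up.
Ca > In: period and group pull opposite ways; the across-period shift dominates (171 vs 142 pm).
For reference (pm): N 71, Ca 171, In 142.
The smallest covalent radius among these belongs to N.

N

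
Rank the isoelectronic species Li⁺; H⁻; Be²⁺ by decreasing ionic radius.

H⁻, Li⁺, Be²⁺

All of these have 2 electrons, so size is governed by nuclear charge alone: the more protons, the stronger the pull on the same electron cloud, and the smaller the ion.
Nuclear charges: Be²⁺ (Z=4), Li⁺ (Z=3), H⁻ (Z=1).
Largest to smallest: H⁻ > Li⁺ > Be²⁺.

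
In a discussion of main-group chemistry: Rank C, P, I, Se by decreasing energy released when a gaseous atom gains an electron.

I, Se, C, P

C is in period 2, group 14; P is in period 3, group 15; Se is in period 4, group 16; I is in period 5, group 17.
Electron affinity generally becomes more exothermic across a period toward the halogens and less exothermic down a group.
A diagonal step moves right (one effect) and down (the opposite effect) at once.
C > P: the two effects oppose for this pair; the down-group effect wins (122 vs 72 kJ/mol).
Se > C: the two effects oppose for this pair; the across-period effect wins (195 vs 122 kJ/mol).
I > Se: the two effects oppose for this pair; the across-period effect wins (295 vs 195 kJ/mol).
Tabulated electron affinity (kJ/mol): C 122, P 72, Se 195, I 295.
So from highest to lowest: I > Se > C > P.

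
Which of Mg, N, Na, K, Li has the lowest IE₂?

Mg

The second ionization energy removes an electron from the +1 ion. For each element: Mg⁺ still has 1 valence electron; N⁺ still has 4 valence electrons; Na⁺ is the bare [Ne] core; K⁺ is the bare [Ar] core; Li⁺ is the bare [He] core.
Core electrons are held far more tightly than valence electrons, so K, Na and Li top the IE_2 order.
Valence configurations: Mg⁺ [Ne]3s¹, N⁺ [He]2s²2p².
Tabulated IE_2 (kJ/mol): Mg 1451, N 2856, Na 4562, K 3052, Li 7298.
Overall IE_2 order: Mg < N < K < Na < Li.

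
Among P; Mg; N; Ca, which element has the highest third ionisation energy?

Consider each +2 ion: P²⁺ still has 3 valence electrons; Mg²⁺ is the bare [Ne] core; N²⁺ still has 3 valence electrons; Ca²⁺ is the bare [Ar] core.
Core electrons are held far more tightly than valence electrons, so Ca and Mg top the IE_3 order.
Valence configurations: P²⁺ [Ne]3s²3p¹, N²⁺ [He]2s²2p¹.
The numbers (kJ/mol): P 2914, Mg 7733, N 4578, Ca 4912.
So the third ionization energies run P < N < Ca < Mg.

Mg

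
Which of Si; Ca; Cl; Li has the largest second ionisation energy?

After 1 electron has been removed, what remains? Si⁺ still has 3 valence electrons; Ca⁺ still has 1 valence electron; Cl⁺ still has 6 valence electrons; Li⁺ is the bare [He] core.
Breaking into a closed-shell core is much more expensive than removing a leftover valence electron — Li has the largest IE_2 here.
Valence configurations: Si⁺ [Ne]3s²3p¹, Ca⁺ [Ar]4s¹, Cl⁺ [Ne]3s²3p⁴.
The numbers (kJ/mol): Si 1577, Ca 1145, Cl 2298, Li 7298.
So the second ionization energies run Ca < Si < Cl < Li.

Li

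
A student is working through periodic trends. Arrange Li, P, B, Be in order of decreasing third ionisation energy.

Be > Li > B > P

Consider each +2 ion: Li²⁺ is already 1 electron into the core; P²⁺ still has 3 valence electrons; B²⁺ still has 1 valence electron; Be²⁺ is the bare [He] core.
Pulling an electron out of a noble-gas core costs far more than removing a remaining valence electron, so Li and Be sit at the high end of IE_3.
Valence configurations: P²⁺ [Ne]3s²3p¹, B²⁺ [He]2s¹.
Approximate IE_3 values (kJ/mol): Li 11815, P 2914, B 3660, Be 14849.
So the third ionization energies run P < B < Li < Be.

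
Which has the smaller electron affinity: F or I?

I

Electron affinity generally becomes more exothermic across a period toward the halogens and less exothermic down a group.
All are in group 17, so electron affinity increases up the group.
So I has the smaller electron affinity (I < F).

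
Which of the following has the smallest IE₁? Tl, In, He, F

First ionization energy rises across a period (greater Z_eff holds electrons more tightly) and falls down a group (valence electrons are farther from the nucleus).
Neither a single period nor a single group — weigh both effects.
Tl > In: this pair runs against the simple trend — see the exception note.
F > Tl: both effects reinforce here, so F is clearly the higher of the two.
He > F: relative to F, both the across-period and down-group shifts push He's first ionization energy up.
Note the exception: Tl has a higher first ionization energy than In, contrary to the simple trend — relativistic 6s stabilisation and poor 4f/5d shielding distort the trend for the heavy p-block elements.
Approximate values (kJ/mol): He 2372, F 1681, In 558, Tl 589.
The smallest IE₁ among these belongs to In.

In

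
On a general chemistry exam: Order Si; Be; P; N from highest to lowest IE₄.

Be, N, P, Si

The fourth ionization energy removes an electron from the +3 ion. For each element: Si³⁺ still has 1 valence electron; Be³⁺ is already 1 electron into the core; P³⁺ still has 2 valence electrons; N³⁺ still has 2 valence electrons.
Breaking into a closed-shell core is much more expensive than removing a leftover valence electron — Be has the largest IE_4 here.
Valence configurations: Si³⁺ [Ne]3s¹, P³⁺ [Ne]3s², N³⁺ [He]2s².
Approximate IE_4 values (kJ/mol): Si 4356, Be 21007, P 4964, N 7475.
Hence IE_4: Si < P < N < Be.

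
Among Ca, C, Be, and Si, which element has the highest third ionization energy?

Be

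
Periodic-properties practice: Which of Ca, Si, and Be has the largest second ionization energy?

Be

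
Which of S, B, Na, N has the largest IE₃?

The third ionization energy removes an electron from the +2 ion. For each element: S²⁺ still has 4 valence electrons; B²⁺ still has 1 valence electron; Na²⁺ is already 1 electron into the core; N²⁺ still has 3 valence electrons.
Core electrons are held far more tightly than valence electrons, so Na tops the IE_3 order.
Valence configurations: S²⁺ [Ne]3s²3p², B²⁺ [He]2s¹, N²⁺ [He]2s²2p¹.
Approximate IE_3 values (kJ/mol): S 3357, B 3660, Na 6910, N 4578.
Overall IE_3 order: S < B < N < Na.

Na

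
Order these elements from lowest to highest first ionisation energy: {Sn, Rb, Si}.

Rb < Sn < Si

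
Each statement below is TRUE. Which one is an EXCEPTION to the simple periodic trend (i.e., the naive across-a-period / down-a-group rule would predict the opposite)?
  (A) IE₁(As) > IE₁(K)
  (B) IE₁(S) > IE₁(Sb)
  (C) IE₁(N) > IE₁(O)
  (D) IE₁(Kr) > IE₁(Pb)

(C)

The general trend: IE₁ increases across a period and decreases down a group.
(A) As (period 4, group 15) vs K (period 4, group 1): the stated order agrees with the simple trend.
(B) S (period 3, group 16) vs Sb (period 5, group 15): the stated order agrees with the simple trend.
(C) N (period 2, group 15) vs O (period 2, group 16): the stated order contradicts the simple trend.
(D) Kr (period 4, group 18) vs Pb (period 6, group 14): the stated order agrees with the simple trend.
The exception is (C): pairing an electron in O's 2p⁴ costs repulsion energy, so O ionizes more easily than half-filled N (2p³).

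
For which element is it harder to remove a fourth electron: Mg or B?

B

Consider each +3 ion: Mg³⁺ is already 1 electron into the core; B³⁺ is the bare [He] core.
All of these are removing an electron from a noble-gas core or deeper; the smaller core (lower principal quantum number) is held far more tightly, and within a period the higher nuclear charge binds the same core more tightly.
The numbers (kJ/mol): Mg 10543, B 25026.
Overall IE_4 order: Mg < B.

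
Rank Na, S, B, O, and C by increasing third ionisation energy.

S < B < C < O < Na

After 2 electrons have been removed, what remains? Na²⁺ is already 1 electron into the core; S²⁺ still has 4 valence electrons; B²⁺ still has 1 valence electron; O²⁺ still has 4 valence electrons; C²⁺ still has 2 valence electrons.
Breaking into a closed-shell core is much more expensive than removing a leftover valence electron — Na has the largest IE_3 here.
Valence configurations: S²⁺ [Ne]3s²3p², B²⁺ [He]2s¹, O²⁺ [He]2s²2p², C²⁺ [He]2s².
Approximate IE_3 values (kJ/mol): Na 6910, S 3357, B 3660, O 5300, C 4620.
So the third ionization energies run S < B < C < O < Na.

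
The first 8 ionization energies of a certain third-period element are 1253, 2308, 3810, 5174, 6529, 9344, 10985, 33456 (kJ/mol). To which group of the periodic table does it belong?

Group 17

Look for the largest jump between consecutive ionization energies: IE8/IE7 ≈ 3.0, far larger than any earlier ratio.
That jump marks the point where a core electron is being removed. So the atom has 7 valence electrons.
A main-group element with 7 valence electrons is in group 17.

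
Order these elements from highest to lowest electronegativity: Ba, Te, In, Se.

Se > Te > In > Ba

Se is in period 4, group 16; In is in period 5, group 13; Te is in period 5, group 16; Ba is in period 6, group 2.
EN rises left→right (higher Z_eff, smaller atoms) and falls top→bottom (larger, more shielded atoms).
Neither a single period nor a single group — weigh both effects.
In > Ba: both effects reinforce here, so In is clearly the higher of the two.
Te > In: both are in period 5; the period trend gives Te the larger value.
Se > Te: Se sits above Te in group 16, so the down-group effect alone puts Se higher.
For reference (Pauling): Se 2.55, In 1.78, Te 2.10, Ba 0.89.
So from highest to lowest: Se > Te > In > Ba.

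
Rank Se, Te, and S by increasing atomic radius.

S, Se, Te

S is in period 3, group 16; Se is in period 4, group 16; Te is in period 5, group 16.
Atomic radius shrinks across a period as nuclear charge pulls the same shell inward, and grows down a group as new shells are added.
All are in group 16, so atomic radius increases down the group.
So from smallest to largest: S < Se < Te.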